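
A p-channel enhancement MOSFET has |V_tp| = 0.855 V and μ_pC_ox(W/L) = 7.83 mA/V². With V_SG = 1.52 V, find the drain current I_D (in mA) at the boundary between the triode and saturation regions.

I_D = 1.73 mA

At the boundary V_SD = V_ov = V_SG − |V_tp| = 1.52 − 0.855 = 0.665 V.
I_D = ½ k_p V_ov² = 0.5 × 7.83 × 0.665² = 1.73 mA.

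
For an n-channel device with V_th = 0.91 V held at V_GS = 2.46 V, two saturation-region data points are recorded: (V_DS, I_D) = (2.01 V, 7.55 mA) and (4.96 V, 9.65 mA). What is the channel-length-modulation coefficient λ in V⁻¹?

With V_GS fixed, I_D ∝ (1 + λ V_DS) in saturation, so I_D2/I_D1 = (1 + λ V_DS2)/(1 + λ V_DS1).
9.65/7.55 = 1.278 = (1 + 4.96 λ)/(1 + 2.01 λ).
Solving: λ (I_D1 V_DS2 − I_D2 V_DS1) = I_D2 − I_D1, so λ = (9.65 − 7.55) / (7.55 × 4.96 − 9.65 × 2.01) = 2.1 / 18.1 = 0.116 V⁻¹.

λ = 0.116 V⁻¹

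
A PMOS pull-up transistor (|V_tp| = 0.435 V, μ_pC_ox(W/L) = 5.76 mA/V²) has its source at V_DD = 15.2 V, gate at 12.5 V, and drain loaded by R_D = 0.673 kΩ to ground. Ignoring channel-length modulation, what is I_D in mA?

V_SG = V_DD − V_G = 15.2 − 12.5 = 2.7 V, so V_ov = 2.7 − 0.435 = 2.26 V.
Assume saturation: I_D = ½ k_p V_ov² = 0.5 × 5.76 × 2.26² = 14.8 mA, giving V_SD = V_DD − I_D R_D = 15.2 − 14.8 × 0.673 = 5.26 V.
V_SD = 5.26 V ≥ V_ov = 2.26 V, confirming saturation.

I_D = 14.8 mA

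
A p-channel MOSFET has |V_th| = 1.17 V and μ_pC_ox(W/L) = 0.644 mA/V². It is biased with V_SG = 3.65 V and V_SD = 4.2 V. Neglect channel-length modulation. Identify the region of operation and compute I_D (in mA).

Saturation; I_D = 1.98 mA

V_ov = V_SG − |V_th| = 3.65 − 1.17 = 2.48 V.
Since V_SD = 4.2 V ≥ V_ov = 2.48 V, the device is in saturation.
I_D = ½ k_p V_ov² = 0.5 × 0.644 × 2.48² = 1.98 mA.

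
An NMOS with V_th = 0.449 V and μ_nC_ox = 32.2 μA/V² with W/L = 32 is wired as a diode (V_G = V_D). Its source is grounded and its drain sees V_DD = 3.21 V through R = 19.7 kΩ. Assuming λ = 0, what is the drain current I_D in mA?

I_D = 0.116 mA

With gate tied to drain, V_GS = V_DS ≥ V_GS − V_th, so the device is in saturation.
k_n = μ_nC_ox · (W/L) = 1.03 mA/V².
KCL at the drain: ½ k_n (V_GS − V_th)² = (V_DD − V_GS)/R.
Let x = V_GS − 0.449. Then 10.1 x² + x − 2.761 = 0, giving x = 0.475 V (positive root), so V_GS = 0.924 V.
I_D = (V_DD − V_GS)/R = (3.21 − 0.924) / 19.7 = 0.116 mA.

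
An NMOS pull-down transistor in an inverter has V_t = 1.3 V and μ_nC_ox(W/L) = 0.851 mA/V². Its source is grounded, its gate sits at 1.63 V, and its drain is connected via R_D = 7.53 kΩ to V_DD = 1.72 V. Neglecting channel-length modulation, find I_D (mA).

I_D = 0.0463 mA

V_GS = V_G = 1.63 V, so V_ov = 1.63 − 1.3 = 0.33 V.
Assume saturation: I_D = ½ k_n V_ov² = 0.5 × 0.851 × 0.33² = 0.0463 mA, giving V_DS = V_DD − I_D R_D = 1.72 − 0.0463 × 7.53 = 1.37 V.
V_DS = 1.37 V ≥ V_ov = 0.33 V, confirming saturation.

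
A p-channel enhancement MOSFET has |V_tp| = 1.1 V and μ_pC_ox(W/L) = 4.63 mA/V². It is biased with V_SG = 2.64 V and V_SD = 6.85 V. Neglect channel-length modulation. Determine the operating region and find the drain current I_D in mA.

V_ov = V_SG − |V_tp| = 2.64 − 1.1 = 1.54 V.
Since V_SD = 6.85 V ≥ V_ov = 1.54 V, the device is in saturation.
I_D = ½ k_p V_ov² = 0.5 × 4.63 × 1.54² = 5.49 mA.

Saturation; I_D = 5.49 mA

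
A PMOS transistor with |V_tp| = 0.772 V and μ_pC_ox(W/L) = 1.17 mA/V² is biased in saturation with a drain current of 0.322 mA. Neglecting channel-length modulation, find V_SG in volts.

In saturation I_D = ½ k_p (V_SG − |V_tp|)², so V_SG − |V_tp| = √(2 I_D / k_p) = √(2 × 0.322 / 1.17) = 0.742 V.
V_SG = 0.772 + 0.742 = 1.51 V.

V_SG = 1.51 V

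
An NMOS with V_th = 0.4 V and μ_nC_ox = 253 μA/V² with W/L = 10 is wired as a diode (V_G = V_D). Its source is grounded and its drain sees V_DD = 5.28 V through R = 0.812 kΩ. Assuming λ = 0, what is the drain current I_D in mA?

With gate tied to drain, V_GS = V_DS ≥ V_GS − V_th, so the device is in saturation.
k_n = μ_nC_ox · (W/L) = 2.53 mA/V².
KCL at the drain: ½ k_n (V_GS − V_th)² = (V_DD − V_GS)/R.
Let x = V_GS − 0.4. Then 1.03 x² + x − 4.88 = 0, giving x = 1.75 V (positive root), so V_GS = 2.15 V.
I_D = (V_DD − V_GS)/R = (5.28 − 2.15) / 0.812 = 3.86 mA.

I_D = 3.86 mA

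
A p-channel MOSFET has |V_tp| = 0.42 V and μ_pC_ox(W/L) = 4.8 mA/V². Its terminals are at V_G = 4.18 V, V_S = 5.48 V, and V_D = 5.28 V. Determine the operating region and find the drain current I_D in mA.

Triode; I_D = 0.749 mA

V_SG = V_S − V_G = 5.48 − 4.18 = 1.3 V; V_SD = V_S − V_D = 5.48 − 5.28 = 0.2 V.
V_ov = V_SG − |V_tp| = 1.3 − 0.42 = 0.88 V.
Since V_SD = 0.2 V < V_ov = 0.88 V, the device is in the triode region.
I_D = k_p [V_ov · V_SD − ½ V_SD²] = 4.8 × [0.88 × 0.2 − 0.5 × 0.2²] = 0.749 mA.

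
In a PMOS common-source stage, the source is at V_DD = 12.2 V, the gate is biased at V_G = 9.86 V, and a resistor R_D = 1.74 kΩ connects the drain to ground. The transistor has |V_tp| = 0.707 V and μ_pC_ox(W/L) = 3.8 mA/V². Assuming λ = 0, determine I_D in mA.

I_D = 5.07 mA

V_SG = V_DD − V_G = 12.2 − 9.86 = 2.34 V, so V_ov = 2.34 − 0.707 = 1.63 V.
Assume saturation: I_D = ½ k_p V_ov² = 0.5 × 3.8 × 1.63² = 5.07 mA, giving V_SD = V_DD − I_D R_D = 12.2 − 5.07 × 1.74 = 3.38 V.
V_SD = 3.38 V ≥ V_ov = 1.63 V, confirming saturation.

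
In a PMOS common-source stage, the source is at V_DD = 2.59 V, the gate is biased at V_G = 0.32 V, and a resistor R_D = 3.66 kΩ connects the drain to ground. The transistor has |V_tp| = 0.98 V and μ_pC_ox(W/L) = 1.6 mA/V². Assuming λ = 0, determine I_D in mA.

V_SG = V_DD − V_G = 2.59 − 0.32 = 2.27 V, so V_ov = 2.27 − 0.98 = 1.29 V.
Assume saturation: I_D = ½ k_p V_ov² = 0.5 × 1.6 × 1.29² = 1.33 mA, giving V_SD = V_DD − I_D R_D = 2.59 − 1.33 × 3.66 = -2.28 V.
But -2.28 V < V_ov = 1.29 V, so the device is actually in triode.
In triode I_D = k_p[V_ov V_SD − ½ V_SD²] and I_D = (V_DD − V_SD)/R_D. Equating: 2.93 V_SD² − 8.554 V_SD + 2.59 = 0, giving V_SD = 0.343 V (the root below V_ov).
I_D = (2.59 − 0.343) / 3.66 = 0.614 mA.

I_D = 0.614 mA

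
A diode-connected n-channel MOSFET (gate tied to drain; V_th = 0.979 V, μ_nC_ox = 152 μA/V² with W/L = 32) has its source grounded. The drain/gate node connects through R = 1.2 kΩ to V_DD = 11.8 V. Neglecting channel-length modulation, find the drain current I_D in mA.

I_D = 7.55 mA

With gate tied to drain, V_GS = V_DS ≥ V_GS − V_th, so the device is in saturation.
k_n = μ_nC_ox · (W/L) = 4.864 mA/V².
KCL at the drain: ½ k_n (V_GS − V_th)² = (V_DD − V_GS)/R.
Let x = V_GS − 0.979. Then 2.92 x² + x − 10.82 = 0, giving x = 1.76 V (positive root), so V_GS = 2.74 V.
I_D = (V_DD − V_GS)/R = (11.8 − 2.74) / 1.2 = 7.55 mA.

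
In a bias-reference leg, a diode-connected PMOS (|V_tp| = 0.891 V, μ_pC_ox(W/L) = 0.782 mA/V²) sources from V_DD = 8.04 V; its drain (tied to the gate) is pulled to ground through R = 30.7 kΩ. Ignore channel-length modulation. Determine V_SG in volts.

With gate tied to drain, V_SG = V_SD ≥ V_SG − |V_tp|, so the device is in saturation.
KCL at the drain: ½ k_p (V_SG − |V_tp|)² = (V_DD − V_SG)/R.
Let x = V_SG − 0.891. Then 12 x² + x − 7.149 = 0, giving x = 0.731 V (positive root), so V_SG = 1.62 V.
I_D = (V_DD − V_SG)/R = (8.04 − 1.62) / 30.7 = 0.209 mA.

V_SG = 1.62 V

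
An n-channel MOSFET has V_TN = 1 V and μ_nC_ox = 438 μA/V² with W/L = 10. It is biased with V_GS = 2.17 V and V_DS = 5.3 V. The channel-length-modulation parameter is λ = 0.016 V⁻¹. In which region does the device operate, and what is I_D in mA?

Saturation; I_D = 3.25 mA

k_n = μ_nC_ox · (W/L) = 4.38 mA/V².
V_ov = V_GS − V_TN = 2.17 − 1 = 1.17 V.
Since V_DS = 5.3 V ≥ V_ov = 1.17 V, the device is in saturation.
I_D = ½ k_n V_ov² (1 + λ V_DS) = 0.5 × 4.38 × 1.17² × (1 + 0.016 × 5.3) = 3.25 mA.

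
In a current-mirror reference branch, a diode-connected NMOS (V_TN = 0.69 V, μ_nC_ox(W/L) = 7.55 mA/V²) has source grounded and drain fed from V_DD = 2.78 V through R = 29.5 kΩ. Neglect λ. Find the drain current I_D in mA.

I_D = 0.0664 mA

With gate tied to drain, V_GS = V_DS ≥ V_GS − V_TN, so the device is in saturation.
KCL at the drain: ½ k_n (V_GS − V_TN)² = (V_DD − V_GS)/R.
Let x = V_GS − 0.69. Then 111 x² + x − 2.09 = 0, giving x = 0.133 V (positive root), so V_GS = 0.823 V.
I_D = (V_DD − V_GS)/R = (2.78 − 0.823) / 29.5 = 0.0664 mA.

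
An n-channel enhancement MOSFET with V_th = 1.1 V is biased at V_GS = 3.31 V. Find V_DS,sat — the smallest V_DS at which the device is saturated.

The boundary between triode and saturation is V_DS = V_GS − V_th = V_ov.
V_ov = 3.31 − 1.1 = 2.21 V.

V_DS,sat = 2.21 V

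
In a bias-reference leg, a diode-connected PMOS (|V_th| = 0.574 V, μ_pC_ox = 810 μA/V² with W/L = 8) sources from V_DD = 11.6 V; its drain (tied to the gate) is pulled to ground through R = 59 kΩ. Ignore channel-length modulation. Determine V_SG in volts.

With gate tied to drain, V_SG = V_SD ≥ V_SG − |V_th|, so the device is in saturation.
k_p = μ_pC_ox · (W/L) = 6.48 mA/V².
KCL at the drain: ½ k_p (V_SG − |V_th|)² = (V_DD − V_SG)/R.
Let x = V_SG − 0.574. Then 191 x² + x − 11.03 = 0, giving x = 0.238 V (positive root), so V_SG = 0.812 V.
I_D = (V_DD − V_SG)/R = (11.6 − 0.812) / 59 = 0.183 mA.

V_SG = 0.812 V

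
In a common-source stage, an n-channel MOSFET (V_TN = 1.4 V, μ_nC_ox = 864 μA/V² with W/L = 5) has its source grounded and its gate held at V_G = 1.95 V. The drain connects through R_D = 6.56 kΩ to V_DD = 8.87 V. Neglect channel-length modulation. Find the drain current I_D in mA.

I_D = 0.653 mA

V_GS = V_G = 1.95 V, so V_ov = 1.95 − 1.4 = 0.55 V.
k_n = μ_nC_ox · (W/L) = 4.32 mA/V².
Assume saturation: I_D = ½ k_n V_ov² = 0.5 × 4.32 × 0.55² = 0.653 mA, giving V_DS = V_DD − I_D R_D = 8.87 − 0.653 × 6.56 = 4.58 V.
V_DS = 4.58 V ≥ V_ov = 0.55 V, confirming saturation.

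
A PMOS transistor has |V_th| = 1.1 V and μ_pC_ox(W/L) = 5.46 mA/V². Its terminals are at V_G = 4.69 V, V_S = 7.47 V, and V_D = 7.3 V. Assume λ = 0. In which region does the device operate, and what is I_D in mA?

Triode; I_D = 1.48 mA

V_SG = V_S − V_G = 7.47 − 4.69 = 2.78 V; V_SD = V_S − V_D = 7.47 − 7.3 = 0.17 V.
V_ov = V_SG − |V_th| = 2.78 − 1.1 = 1.68 V.
Since V_SD = 0.17 V < V_ov = 1.68 V, the device is in the triode region.
I_D = k_p [V_ov · V_SD − ½ V_SD²] = 5.46 × [1.68 × 0.17 − 0.5 × 0.17²] = 1.48 mA.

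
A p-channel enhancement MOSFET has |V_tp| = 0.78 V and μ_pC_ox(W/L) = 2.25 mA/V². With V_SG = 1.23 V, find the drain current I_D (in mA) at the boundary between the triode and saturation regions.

I_D = 0.228 mA

At the boundary V_SD = V_ov = V_SG − |V_tp| = 1.23 − 0.78 = 0.45 V.
I_D = ½ k_p V_ov² = 0.5 × 2.25 × 0.45² = 0.228 mA.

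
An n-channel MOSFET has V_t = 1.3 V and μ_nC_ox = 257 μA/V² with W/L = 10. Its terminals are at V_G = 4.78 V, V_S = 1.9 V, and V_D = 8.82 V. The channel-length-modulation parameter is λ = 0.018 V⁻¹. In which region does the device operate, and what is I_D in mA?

Saturation; I_D = 3.61 mA

V_GS = V_G − V_S = 4.78 − 1.9 = 2.88 V; V_DS = V_D − V_S = 8.82 − 1.9 = 6.92 V.
k_n = μ_nC_ox · (W/L) = 2.57 mA/V².
V_ov = V_GS − V_t = 2.88 − 1.3 = 1.58 V.
Since V_DS = 6.92 V ≥ V_ov = 1.58 V, the device is in saturation.
I_D = ½ k_n V_ov² (1 + λ V_DS) = 0.5 × 2.57 × 1.58² × (1 + 0.018 × 6.92) = 3.61 mA.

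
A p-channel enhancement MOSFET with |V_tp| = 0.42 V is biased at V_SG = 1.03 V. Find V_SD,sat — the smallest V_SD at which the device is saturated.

The boundary between triode and saturation is V_SD = V_SG − |V_tp| = V_ov.
V_ov = 1.03 − 0.42 = 0.61 V.

V_SD,sat = 0.610 V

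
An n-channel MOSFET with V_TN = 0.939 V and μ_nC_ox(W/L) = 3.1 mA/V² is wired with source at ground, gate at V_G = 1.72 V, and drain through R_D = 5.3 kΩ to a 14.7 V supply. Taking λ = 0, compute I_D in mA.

I_D = 0.945 mA

V_GS = V_G = 1.72 V, so V_ov = 1.72 − 0.939 = 0.781 V.
Assume saturation: I_D = ½ k_n V_ov² = 0.5 × 3.1 × 0.781² = 0.945 mA, giving V_DS = V_DD − I_D R_D = 14.7 − 0.945 × 5.3 = 9.69 V.
V_DS = 9.69 V ≥ V_ov = 0.781 V, confirming saturation.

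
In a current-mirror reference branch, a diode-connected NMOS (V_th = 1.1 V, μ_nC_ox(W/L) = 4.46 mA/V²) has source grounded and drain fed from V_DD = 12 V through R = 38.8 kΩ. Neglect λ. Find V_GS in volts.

V_GS = 1.45 V

With gate tied to drain, V_GS = V_DS ≥ V_GS − V_th, so the device is in saturation.
KCL at the drain: ½ k_n (V_GS − V_th)² = (V_DD − V_GS)/R.
Let x = V_GS − 1.1. Then 86.5 x² + x − 10.9 = 0, giving x = 0.349 V (positive root), so V_GS = 1.45 V.
I_D = (V_DD − V_GS)/R = (12 − 1.45) / 38.8 = 0.272 mA.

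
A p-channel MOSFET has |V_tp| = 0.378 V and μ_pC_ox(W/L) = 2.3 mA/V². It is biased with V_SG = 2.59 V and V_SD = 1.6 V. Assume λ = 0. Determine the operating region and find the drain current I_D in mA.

Triode; I_D = 5.20 mA

V_ov = V_SG − |V_tp| = 2.59 − 0.378 = 2.21 V.
Since V_SD = 1.6 V < V_ov = 2.21 V, the device is in the triode region.
I_D = k_p [V_ov · V_SD − ½ V_SD²] = 2.3 × [2.21 × 1.6 − 0.5 × 1.6²] = 5.2 mA.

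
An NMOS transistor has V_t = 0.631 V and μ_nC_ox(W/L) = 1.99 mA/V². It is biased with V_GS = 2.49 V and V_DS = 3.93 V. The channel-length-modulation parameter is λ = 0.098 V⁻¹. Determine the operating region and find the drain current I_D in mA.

V_ov = V_GS − V_t = 2.49 − 0.631 = 1.86 V.
Since V_DS = 3.93 V ≥ V_ov = 1.86 V, the device is in saturation.
I_D = ½ k_n V_ov² (1 + λ V_DS) = 0.5 × 1.99 × 1.86² × (1 + 0.098 × 3.93) = 4.76 mA.

Saturation; I_D = 4.76 mA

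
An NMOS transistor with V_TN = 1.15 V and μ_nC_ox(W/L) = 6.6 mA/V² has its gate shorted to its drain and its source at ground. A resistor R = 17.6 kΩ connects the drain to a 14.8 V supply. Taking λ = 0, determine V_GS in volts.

With gate tied to drain, V_GS = V_DS ≥ V_GS − V_TN, so the device is in saturation.
KCL at the drain: ½ k_n (V_GS − V_TN)² = (V_DD − V_GS)/R.
Let x = V_GS − 1.15. Then 58.1 x² + x − 13.65 = 0, giving x = 0.476 V (positive root), so V_GS = 1.63 V.
I_D = (V_DD − V_GS)/R = (14.8 − 1.63) / 17.6 = 0.749 mA.

V_GS = 1.63 V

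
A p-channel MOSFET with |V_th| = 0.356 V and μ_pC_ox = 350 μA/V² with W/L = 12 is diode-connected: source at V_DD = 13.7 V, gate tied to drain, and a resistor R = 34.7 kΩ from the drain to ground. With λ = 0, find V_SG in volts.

V_SG = 0.777 V

With gate tied to drain, V_SG = V_SD ≥ V_SG − |V_th|, so the device is in saturation.
k_p = μ_pC_ox · (W/L) = 4.2 mA/V².
KCL at the drain: ½ k_p (V_SG − |V_th|)² = (V_DD − V_SG)/R.
Let x = V_SG − 0.356. Then 72.9 x² + x − 13.34 = 0, giving x = 0.421 V (positive root), so V_SG = 0.777 V.
I_D = (V_DD − V_SG)/R = (13.7 − 0.777) / 34.7 = 0.372 mA.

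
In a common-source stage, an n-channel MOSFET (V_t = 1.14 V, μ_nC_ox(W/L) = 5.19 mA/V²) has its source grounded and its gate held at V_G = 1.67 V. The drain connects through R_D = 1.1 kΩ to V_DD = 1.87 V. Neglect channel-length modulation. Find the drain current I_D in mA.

I_D = 0.729 mA

V_GS = V_G = 1.67 V, so V_ov = 1.67 − 1.14 = 0.53 V.
Assume saturation: I_D = ½ k_n V_ov² = 0.5 × 5.19 × 0.53² = 0.729 mA, giving V_DS = V_DD − I_D R_D = 1.87 − 0.729 × 1.1 = 1.07 V.
V_DS = 1.07 V ≥ V_ov = 0.53 V, confirming saturation.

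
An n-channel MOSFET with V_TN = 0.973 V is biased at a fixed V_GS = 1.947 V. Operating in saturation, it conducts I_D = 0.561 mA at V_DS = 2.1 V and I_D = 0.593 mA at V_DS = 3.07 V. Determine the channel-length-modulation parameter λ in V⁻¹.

λ = 0.0671 V⁻¹

With V_GS fixed, I_D ∝ (1 + λ V_DS) in saturation, so I_D2/I_D1 = (1 + λ V_DS2)/(1 + λ V_DS1).
0.593/0.561 = 1.057 = (1 + 3.07 λ)/(1 + 2.1 λ).
Solving: λ (I_D1 V_DS2 − I_D2 V_DS1) = I_D2 − I_D1, so λ = (0.593 − 0.561) / (0.561 × 3.07 − 0.593 × 2.1) = 0.032 / 0.477 = 0.0671 V⁻¹.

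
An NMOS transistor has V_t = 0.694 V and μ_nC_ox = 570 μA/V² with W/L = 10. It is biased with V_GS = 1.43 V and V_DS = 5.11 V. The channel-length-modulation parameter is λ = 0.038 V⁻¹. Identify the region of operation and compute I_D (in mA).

k_n = μ_nC_ox · (W/L) = 5.7 mA/V².
V_ov = V_GS − V_t = 1.43 − 0.694 = 0.736 V.
Since V_DS = 5.11 V ≥ V_ov = 0.736 V, the device is in saturation.
I_D = ½ k_n V_ov² (1 + λ V_DS) = 0.5 × 5.7 × 0.736² × (1 + 0.038 × 5.11) = 1.84 mA.

Saturation; I_D = 1.84 mA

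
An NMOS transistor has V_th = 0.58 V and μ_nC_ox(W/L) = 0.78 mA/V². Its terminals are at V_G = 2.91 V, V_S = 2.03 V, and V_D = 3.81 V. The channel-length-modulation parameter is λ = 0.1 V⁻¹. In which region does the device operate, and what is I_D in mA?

Saturation; I_D = 0.0413 mA

V_GS = V_G − V_S = 2.91 − 2.03 = 0.88 V; V_DS = V_D − V_S = 3.81 − 2.03 = 1.78 V.
V_ov = V_GS − V_th = 0.88 − 0.58 = 0.3 V.
Since V_DS = 1.78 V ≥ V_ov = 0.3 V, the device is in saturation.
I_D = ½ k_n V_ov² (1 + λ V_DS) = 0.5 × 0.78 × 0.3² × (1 + 0.1 × 1.78) = 0.0413 mA.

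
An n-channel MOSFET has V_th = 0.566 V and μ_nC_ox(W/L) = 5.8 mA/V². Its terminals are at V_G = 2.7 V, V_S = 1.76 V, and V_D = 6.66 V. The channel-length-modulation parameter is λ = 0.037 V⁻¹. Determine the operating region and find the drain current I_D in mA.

V_GS = V_G − V_S = 2.7 − 1.76 = 0.94 V; V_DS = V_D − V_S = 6.66 − 1.76 = 4.9 V.
V_ov = V_GS − V_th = 0.94 − 0.566 = 0.374 V.
Since V_DS = 4.9 V ≥ V_ov = 0.374 V, the device is in saturation.
I_D = ½ k_n V_ov² (1 + λ V_DS) = 0.5 × 5.8 × 0.374² × (1 + 0.037 × 4.9) = 0.479 mA.

Saturation; I_D = 0.479 mA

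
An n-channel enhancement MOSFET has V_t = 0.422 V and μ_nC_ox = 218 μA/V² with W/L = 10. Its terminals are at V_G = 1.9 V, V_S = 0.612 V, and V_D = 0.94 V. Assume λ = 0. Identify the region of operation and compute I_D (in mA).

Triode; I_D = 0.502 mA

V_GS = V_G − V_S = 1.9 − 0.612 = 1.29 V; V_DS = V_D − V_S = 0.94 − 0.612 = 0.328 V.
k_n = μ_nC_ox · (W/L) = 2.18 mA/V².
V_ov = V_GS − V_t = 1.29 − 0.422 = 0.866 V.
Since V_DS = 0.328 V < V_ov = 0.866 V, the device is in the triode region.
I_D = k_n [V_ov · V_DS − ½ V_DS²] = 2.18 × [0.866 × 0.328 − 0.5 × 0.328²] = 0.502 mA.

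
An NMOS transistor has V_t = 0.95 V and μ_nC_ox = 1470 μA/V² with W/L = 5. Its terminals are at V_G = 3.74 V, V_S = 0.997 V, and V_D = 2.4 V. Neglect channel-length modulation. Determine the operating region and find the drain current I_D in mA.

V_GS = V_G − V_S = 3.74 − 0.997 = 2.74 V; V_DS = V_D − V_S = 2.4 − 0.997 = 1.4 V.
k_n = μ_nC_ox · (W/L) = 7.35 mA/V².
V_ov = V_GS − V_t = 2.74 − 0.95 = 1.79 V.
Since V_DS = 1.4 V < V_ov = 1.79 V, the device is in the triode region.
I_D = k_n [V_ov · V_DS − ½ V_DS²] = 7.35 × [1.79 × 1.4 − 0.5 × 1.4²] = 11.3 mA.

Triode; I_D = 11.3 mA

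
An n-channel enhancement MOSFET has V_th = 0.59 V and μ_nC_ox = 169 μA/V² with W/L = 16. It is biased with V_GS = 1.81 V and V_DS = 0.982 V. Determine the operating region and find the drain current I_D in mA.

Triode; I_D = 1.94 mA

k_n = μ_nC_ox · (W/L) = 2.704 mA/V².
V_ov = V_GS − V_th = 1.81 − 0.59 = 1.22 V.
Since V_DS = 0.982 V < V_ov = 1.22 V, the device is in the triode region.
I_D = k_n [V_ov · V_DS − ½ V_DS²] = 2.704 × [1.22 × 0.982 − 0.5 × 0.982²] = 1.94 mA.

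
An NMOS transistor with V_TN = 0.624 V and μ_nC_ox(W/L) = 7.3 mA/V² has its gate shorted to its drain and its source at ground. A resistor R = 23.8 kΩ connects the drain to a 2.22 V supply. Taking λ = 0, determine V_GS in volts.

V_GS = 0.754 V

With gate tied to drain, V_GS = V_DS ≥ V_GS − V_TN, so the device is in saturation.
KCL at the drain: ½ k_n (V_GS − V_TN)² = (V_DD − V_GS)/R.
Let x = V_GS − 0.624. Then 86.9 x² + x − 1.596 = 0, giving x = 0.13 V (positive root), so V_GS = 0.754 V.
I_D = (V_DD − V_GS)/R = (2.22 − 0.754) / 23.8 = 0.0616 mA.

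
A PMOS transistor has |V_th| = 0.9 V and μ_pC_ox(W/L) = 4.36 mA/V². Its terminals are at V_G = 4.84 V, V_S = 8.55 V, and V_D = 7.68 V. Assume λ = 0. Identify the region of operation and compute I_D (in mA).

V_SG = V_S − V_G = 8.55 − 4.84 = 3.71 V; V_SD = V_S − V_D = 8.55 − 7.68 = 0.87 V.
V_ov = V_SG − |V_th| = 3.71 − 0.9 = 2.81 V.
Since V_SD = 0.87 V < V_ov = 2.81 V, the device is in the triode region.
I_D = k_p [V_ov · V_SD − ½ V_SD²] = 4.36 × [2.81 × 0.87 − 0.5 × 0.87²] = 9.01 mA.

Triode; I_D = 9.01 mA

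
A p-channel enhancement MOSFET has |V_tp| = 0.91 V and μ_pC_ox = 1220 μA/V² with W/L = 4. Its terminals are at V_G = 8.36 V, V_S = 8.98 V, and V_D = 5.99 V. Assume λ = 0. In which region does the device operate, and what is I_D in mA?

Cutoff; I_D = 0 mA

V_SG = V_S − V_G = 8.98 − 8.36 = 0.62 V; V_SD = V_S − V_D = 8.98 − 5.99 = 2.99 V.
V_SG = 0.62 V < |V_tp| = 0.91 V, so the transistor is in cutoff.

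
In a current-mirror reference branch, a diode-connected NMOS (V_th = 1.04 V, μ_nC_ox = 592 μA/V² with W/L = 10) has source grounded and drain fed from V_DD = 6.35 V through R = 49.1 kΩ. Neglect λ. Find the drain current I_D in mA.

With gate tied to drain, V_GS = V_DS ≥ V_GS − V_th, so the device is in saturation.
k_n = μ_nC_ox · (W/L) = 5.92 mA/V².
KCL at the drain: ½ k_n (V_GS − V_th)² = (V_DD − V_GS)/R.
Let x = V_GS − 1.04. Then 145 x² + x − 5.31 = 0, giving x = 0.188 V (positive root), so V_GS = 1.23 V.
I_D = (V_DD − V_GS)/R = (6.35 − 1.23) / 49.1 = 0.104 mA.

I_D = 0.104 mA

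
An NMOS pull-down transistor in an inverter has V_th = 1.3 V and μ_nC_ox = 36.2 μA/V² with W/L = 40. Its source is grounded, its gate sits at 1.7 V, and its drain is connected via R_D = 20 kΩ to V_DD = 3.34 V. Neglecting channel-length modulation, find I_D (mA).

I_D = 0.116 mA

V_GS = V_G = 1.7 V, so V_ov = 1.7 − 1.3 = 0.4 V.
k_n = μ_nC_ox · (W/L) = 1.448 mA/V².
Assume saturation: I_D = ½ k_n V_ov² = 0.5 × 1.448 × 0.4² = 0.116 mA, giving V_DS = V_DD − I_D R_D = 3.34 − 0.116 × 20 = 1.02 V.
V_DS = 1.02 V ≥ V_ov = 0.4 V, confirming saturation.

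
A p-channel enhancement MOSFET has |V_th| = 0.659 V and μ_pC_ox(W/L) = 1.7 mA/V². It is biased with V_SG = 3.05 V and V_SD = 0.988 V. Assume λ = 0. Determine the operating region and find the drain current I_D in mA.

Triode; I_D = 3.19 mA

V_ov = V_SG − |V_th| = 3.05 − 0.659 = 2.39 V.
Since V_SD = 0.988 V < V_ov = 2.39 V, the device is in the triode region.
I_D = k_p [V_ov · V_SD − ½ V_SD²] = 1.7 × [2.39 × 0.988 − 0.5 × 0.988²] = 3.19 mA.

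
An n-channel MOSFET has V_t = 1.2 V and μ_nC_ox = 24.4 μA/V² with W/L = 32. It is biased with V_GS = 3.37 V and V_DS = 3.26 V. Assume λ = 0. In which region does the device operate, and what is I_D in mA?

k_n = μ_nC_ox · (W/L) = 0.7808 mA/V².
V_ov = V_GS − V_t = 3.37 − 1.2 = 2.17 V.
Since V_DS = 3.26 V ≥ V_ov = 2.17 V, the device is in saturation.
I_D = ½ k_n V_ov² = 0.5 × 0.7808 × 2.17² = 1.84 mA.

Saturation; I_D = 1.84 mA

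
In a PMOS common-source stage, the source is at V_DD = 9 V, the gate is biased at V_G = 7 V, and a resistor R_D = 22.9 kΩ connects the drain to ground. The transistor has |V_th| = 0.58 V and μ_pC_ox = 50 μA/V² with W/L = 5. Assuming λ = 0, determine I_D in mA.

I_D = 0.252 mA

V_SG = V_DD − V_G = 9 − 7 = 2 V, so V_ov = 2 − 0.58 = 1.42 V.
k_p = μ_pC_ox · (W/L) = 0.25 mA/V².
Assume saturation: I_D = ½ k_p V_ov² = 0.5 × 0.25 × 1.42² = 0.252 mA, giving V_SD = V_DD − I_D R_D = 9 − 0.252 × 22.9 = 3.23 V.
V_SD = 3.23 V ≥ V_ov = 1.42 V, confirming saturation.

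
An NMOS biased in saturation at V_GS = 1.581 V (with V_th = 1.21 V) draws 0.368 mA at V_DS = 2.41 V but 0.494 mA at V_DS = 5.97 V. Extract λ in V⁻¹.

With V_GS fixed, I_D ∝ (1 + λ V_DS) in saturation, so I_D2/I_D1 = (1 + λ V_DS2)/(1 + λ V_DS1).
0.494/0.368 = 1.342 = (1 + 5.97 λ)/(1 + 2.41 λ).
Solving: λ (I_D1 V_DS2 − I_D2 V_DS1) = I_D2 − I_D1, so λ = (0.494 − 0.368) / (0.368 × 5.97 − 0.494 × 2.41) = 0.126 / 1.01 = 0.125 V⁻¹.

λ = 0.125 V⁻¹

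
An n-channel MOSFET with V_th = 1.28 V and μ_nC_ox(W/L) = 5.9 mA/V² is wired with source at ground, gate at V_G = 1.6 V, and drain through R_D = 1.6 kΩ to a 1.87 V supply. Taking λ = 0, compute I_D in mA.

I_D = 0.302 mA

V_GS = V_G = 1.6 V, so V_ov = 1.6 − 1.28 = 0.32 V.
Assume saturation: I_D = ½ k_n V_ov² = 0.5 × 5.9 × 0.32² = 0.302 mA, giving V_DS = V_DD − I_D R_D = 1.87 − 0.302 × 1.6 = 1.39 V.
V_DS = 1.39 V ≥ V_ov = 0.32 V, confirming saturation.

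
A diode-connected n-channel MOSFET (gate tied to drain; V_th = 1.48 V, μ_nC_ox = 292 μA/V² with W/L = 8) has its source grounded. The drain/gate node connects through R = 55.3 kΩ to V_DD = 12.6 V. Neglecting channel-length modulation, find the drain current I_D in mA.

I_D = 0.194 mA

With gate tied to drain, V_GS = V_DS ≥ V_GS − V_th, so the device is in saturation.
k_n = μ_nC_ox · (W/L) = 2.336 mA/V².
KCL at the drain: ½ k_n (V_GS − V_th)² = (V_DD − V_GS)/R.
Let x = V_GS − 1.48. Then 64.6 x² + x − 11.12 = 0, giving x = 0.407 V (positive root), so V_GS = 1.89 V.
I_D = (V_DD − V_GS)/R = (12.6 − 1.89) / 55.3 = 0.194 mA.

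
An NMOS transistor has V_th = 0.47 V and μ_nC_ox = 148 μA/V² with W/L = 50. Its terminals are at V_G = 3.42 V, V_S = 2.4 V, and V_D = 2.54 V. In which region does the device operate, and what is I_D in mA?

V_GS = V_G − V_S = 3.42 − 2.4 = 1.02 V; V_DS = V_D − V_S = 2.54 − 2.4 = 0.14 V.
k_n = μ_nC_ox · (W/L) = 7.4 mA/V².
V_ov = V_GS − V_th = 1.02 − 0.47 = 0.55 V.
Since V_DS = 0.14 V < V_ov = 0.55 V, the device is in the triode region.
I_D = k_n [V_ov · V_DS − ½ V_DS²] = 7.4 × [0.55 × 0.14 − 0.5 × 0.14²] = 0.497 mA.

Triode; I_D = 0.497 mA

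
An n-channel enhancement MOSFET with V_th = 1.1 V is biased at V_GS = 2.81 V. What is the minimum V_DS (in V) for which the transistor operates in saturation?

The boundary between triode and saturation is V_DS = V_GS − V_th = V_ov.
V_ov = 2.81 − 1.1 = 1.71 V.

V_DS,sat = 1.71 V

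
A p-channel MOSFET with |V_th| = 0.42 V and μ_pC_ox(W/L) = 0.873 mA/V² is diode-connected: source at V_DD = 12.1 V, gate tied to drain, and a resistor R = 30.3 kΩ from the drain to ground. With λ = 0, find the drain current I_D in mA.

I_D = 0.356 mA

With gate tied to drain, V_SG = V_SD ≥ V_SG − |V_th|, so the device is in saturation.
KCL at the drain: ½ k_p (V_SG − |V_th|)² = (V_DD − V_SG)/R.
Let x = V_SG − 0.42. Then 13.2 x² + x − 11.68 = 0, giving x = 0.903 V (positive root), so V_SG = 1.32 V.
I_D = (V_DD − V_SG)/R = (12.1 − 1.32) / 30.3 = 0.356 mA.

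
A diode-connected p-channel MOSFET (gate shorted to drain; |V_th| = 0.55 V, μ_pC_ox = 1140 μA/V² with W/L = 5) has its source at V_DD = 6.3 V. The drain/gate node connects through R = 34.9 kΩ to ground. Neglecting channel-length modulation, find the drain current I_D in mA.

With gate tied to drain, V_SG = V_SD ≥ V_SG − |V_th|, so the device is in saturation.
k_p = μ_pC_ox · (W/L) = 5.7 mA/V².
KCL at the drain: ½ k_p (V_SG − |V_th|)² = (V_DD − V_SG)/R.
Let x = V_SG − 0.55. Then 99.5 x² + x − 5.75 = 0, giving x = 0.235 V (positive root), so V_SG = 0.785 V.
I_D = (V_DD − V_SG)/R = (6.3 − 0.785) / 34.9 = 0.158 mA.

I_D = 0.158 mA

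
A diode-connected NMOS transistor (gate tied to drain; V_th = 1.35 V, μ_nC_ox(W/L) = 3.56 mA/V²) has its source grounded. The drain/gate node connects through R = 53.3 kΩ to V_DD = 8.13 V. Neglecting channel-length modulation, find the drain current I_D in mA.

With gate tied to drain, V_GS = V_DS ≥ V_GS − V_th, so the device is in saturation.
KCL at the drain: ½ k_n (V_GS − V_th)² = (V_DD − V_GS)/R.
Let x = V_GS − 1.35. Then 94.9 x² + x − 6.78 = 0, giving x = 0.262 V (positive root), so V_GS = 1.61 V.
I_D = (V_DD − V_GS)/R = (8.13 − 1.61) / 53.3 = 0.122 mA.

I_D = 0.122 mA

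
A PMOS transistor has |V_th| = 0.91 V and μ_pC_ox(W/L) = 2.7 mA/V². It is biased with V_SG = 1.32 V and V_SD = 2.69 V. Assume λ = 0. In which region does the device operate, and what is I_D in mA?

V_ov = V_SG − |V_th| = 1.32 − 0.91 = 0.41 V.
Since V_SD = 2.69 V ≥ V_ov = 0.41 V, the device is in saturation.
I_D = ½ k_p V_ov² = 0.5 × 2.7 × 0.41² = 0.227 mA.

Saturation; I_D = 0.227 mA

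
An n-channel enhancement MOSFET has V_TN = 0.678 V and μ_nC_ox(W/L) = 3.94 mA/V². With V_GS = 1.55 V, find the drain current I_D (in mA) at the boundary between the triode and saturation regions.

I_D = 1.50 mA

At the boundary V_DS = V_ov = V_GS − V_TN = 1.55 − 0.678 = 0.872 V.
I_D = ½ k_n V_ov² = 0.5 × 3.94 × 0.872² = 1.5 mA.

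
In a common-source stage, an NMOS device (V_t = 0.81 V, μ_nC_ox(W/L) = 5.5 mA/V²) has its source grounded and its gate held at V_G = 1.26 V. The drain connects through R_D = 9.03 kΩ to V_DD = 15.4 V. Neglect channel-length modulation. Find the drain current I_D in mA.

V_GS = V_G = 1.26 V, so V_ov = 1.26 − 0.81 = 0.45 V.
Assume saturation: I_D = ½ k_n V_ov² = 0.5 × 5.5 × 0.45² = 0.557 mA, giving V_DS = V_DD − I_D R_D = 15.4 − 0.557 × 9.03 = 10.4 V.
V_DS = 10.4 V ≥ V_ov = 0.45 V, confirming saturation.

I_D = 0.557 mA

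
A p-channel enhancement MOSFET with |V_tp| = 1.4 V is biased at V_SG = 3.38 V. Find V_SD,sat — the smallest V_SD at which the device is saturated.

The boundary between triode and saturation is V_SD = V_SG − |V_tp| = V_ov.
V_ov = 3.38 − 1.4 = 1.98 V.

V_SD,sat = 1.98 V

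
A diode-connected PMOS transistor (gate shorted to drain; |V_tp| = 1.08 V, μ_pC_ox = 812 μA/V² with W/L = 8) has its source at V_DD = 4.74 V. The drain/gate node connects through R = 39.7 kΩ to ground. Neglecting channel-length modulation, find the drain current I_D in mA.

I_D = 0.0880 mA

With gate tied to drain, V_SG = V_SD ≥ V_SG − |V_tp|, so the device is in saturation.
k_p = μ_pC_ox · (W/L) = 6.496 mA/V².
KCL at the drain: ½ k_p (V_SG − |V_tp|)² = (V_DD − V_SG)/R.
Let x = V_SG − 1.08. Then 129 x² + x − 3.66 = 0, giving x = 0.165 V (positive root), so V_SG = 1.24 V.
I_D = (V_DD − V_SG)/R = (4.74 − 1.24) / 39.7 = 0.088 mA.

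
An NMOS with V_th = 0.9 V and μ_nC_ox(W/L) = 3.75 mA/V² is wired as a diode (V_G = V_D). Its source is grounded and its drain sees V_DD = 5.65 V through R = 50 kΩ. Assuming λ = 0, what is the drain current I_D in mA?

With gate tied to drain, V_GS = V_DS ≥ V_GS − V_th, so the device is in saturation.
KCL at the drain: ½ k_n (V_GS − V_th)² = (V_DD − V_GS)/R.
Let x = V_GS − 0.9. Then 93.8 x² + x − 4.75 = 0, giving x = 0.22 V (positive root), so V_GS = 1.12 V.
I_D = (V_DD − V_GS)/R = (5.65 − 1.12) / 50 = 0.0906 mA.

I_D = 0.0906 mA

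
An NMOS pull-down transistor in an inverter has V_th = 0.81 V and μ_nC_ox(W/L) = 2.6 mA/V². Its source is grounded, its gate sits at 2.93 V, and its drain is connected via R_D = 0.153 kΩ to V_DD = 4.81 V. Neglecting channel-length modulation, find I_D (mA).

I_D = 5.84 mA

V_GS = V_G = 2.93 V, so V_ov = 2.93 − 0.81 = 2.12 V.
Assume saturation: I_D = ½ k_n V_ov² = 0.5 × 2.6 × 2.12² = 5.84 mA, giving V_DS = V_DD − I_D R_D = 4.81 − 5.84 × 0.153 = 3.92 V.
V_DS = 3.92 V ≥ V_ov = 2.12 V, confirming saturation.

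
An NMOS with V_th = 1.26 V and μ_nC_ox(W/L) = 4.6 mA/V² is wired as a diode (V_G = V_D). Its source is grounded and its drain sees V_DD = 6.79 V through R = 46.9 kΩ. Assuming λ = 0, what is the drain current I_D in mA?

With gate tied to drain, V_GS = V_DS ≥ V_GS − V_th, so the device is in saturation.
KCL at the drain: ½ k_n (V_GS − V_th)² = (V_DD − V_GS)/R.
Let x = V_GS − 1.26. Then 108 x² + x − 5.53 = 0, giving x = 0.222 V (positive root), so V_GS = 1.48 V.
I_D = (V_DD − V_GS)/R = (6.79 − 1.48) / 46.9 = 0.113 mA.

I_D = 0.113 mA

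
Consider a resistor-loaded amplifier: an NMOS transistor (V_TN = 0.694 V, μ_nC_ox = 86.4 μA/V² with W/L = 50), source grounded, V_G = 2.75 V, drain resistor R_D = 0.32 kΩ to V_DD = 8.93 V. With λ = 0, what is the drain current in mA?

I_D = 9.13 mA

V_GS = V_G = 2.75 V, so V_ov = 2.75 − 0.694 = 2.06 V.
k_n = μ_nC_ox · (W/L) = 4.32 mA/V².
Assume saturation: I_D = ½ k_n V_ov² = 0.5 × 4.32 × 2.06² = 9.13 mA, giving V_DS = V_DD − I_D R_D = 8.93 − 9.13 × 0.32 = 6.01 V.
V_DS = 6.01 V ≥ V_ov = 2.06 V, confirming saturation.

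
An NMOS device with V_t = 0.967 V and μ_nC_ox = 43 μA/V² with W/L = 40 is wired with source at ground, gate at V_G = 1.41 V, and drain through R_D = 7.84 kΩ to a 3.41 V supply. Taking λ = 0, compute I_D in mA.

I_D = 0.169 mA

V_GS = V_G = 1.41 V, so V_ov = 1.41 − 0.967 = 0.443 V.
k_n = μ_nC_ox · (W/L) = 1.72 mA/V².
Assume saturation: I_D = ½ k_n V_ov² = 0.5 × 1.72 × 0.443² = 0.169 mA, giving V_DS = V_DD − I_D R_D = 3.41 − 0.169 × 7.84 = 2.09 V.
V_DS = 2.09 V ≥ V_ov = 0.443 V, confirming saturation.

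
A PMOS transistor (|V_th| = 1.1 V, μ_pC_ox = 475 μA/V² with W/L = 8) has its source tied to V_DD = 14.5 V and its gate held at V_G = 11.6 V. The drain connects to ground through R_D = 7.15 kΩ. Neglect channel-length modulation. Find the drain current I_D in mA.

V_SG = V_DD − V_G = 14.5 − 11.6 = 2.9 V, so V_ov = 2.9 − 1.1 = 1.8 V.
k_p = μ_pC_ox · (W/L) = 3.8 mA/V².
Assume saturation: I_D = ½ k_p V_ov² = 0.5 × 3.8 × 1.8² = 6.16 mA, giving V_SD = V_DD − I_D R_D = 14.5 − 6.16 × 7.15 = -29.5 V.
But -29.5 V < V_ov = 1.8 V, so the device is actually in triode.
In triode I_D = k_p[V_ov V_SD − ½ V_SD²] and I_D = (V_DD − V_SD)/R_D. Equating: 13.6 V_SD² − 49.91 V_SD + 14.5 = 0, giving V_SD = 0.318 V (the root below V_ov).
I_D = (14.5 − 0.318) / 7.15 = 1.98 mA.

I_D = 1.98 mA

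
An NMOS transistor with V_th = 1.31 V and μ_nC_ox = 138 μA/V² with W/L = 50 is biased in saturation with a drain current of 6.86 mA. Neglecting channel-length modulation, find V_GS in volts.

V_GS = 2.72 V

k_n = μ_nC_ox · (W/L) = 6.9 mA/V².
In saturation I_D = ½ k_n (V_GS − V_th)², so V_GS − V_th = √(2 I_D / k_n) = √(2 × 6.86 / 6.9) = 1.41 V.
V_GS = 1.31 + 1.41 = 2.72 V.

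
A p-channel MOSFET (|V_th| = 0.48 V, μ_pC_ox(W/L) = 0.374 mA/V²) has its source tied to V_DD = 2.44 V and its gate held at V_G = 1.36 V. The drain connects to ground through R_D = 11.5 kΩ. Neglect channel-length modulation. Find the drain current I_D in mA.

V_SG = V_DD − V_G = 2.44 − 1.36 = 1.08 V, so V_ov = 1.08 − 0.48 = 0.6 V.
Assume saturation: I_D = ½ k_p V_ov² = 0.5 × 0.374 × 0.6² = 0.0673 mA, giving V_SD = V_DD − I_D R_D = 2.44 − 0.0673 × 11.5 = 1.67 V.
V_SD = 1.67 V ≥ V_ov = 0.6 V, confirming saturation.

I_D = 0.0673 mA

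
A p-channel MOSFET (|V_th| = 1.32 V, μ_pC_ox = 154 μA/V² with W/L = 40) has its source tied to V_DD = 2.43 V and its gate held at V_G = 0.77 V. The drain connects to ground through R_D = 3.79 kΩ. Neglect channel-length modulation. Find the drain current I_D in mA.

I_D = 0.356 mA

V_SG = V_DD − V_G = 2.43 − 0.77 = 1.66 V, so V_ov = 1.66 − 1.32 = 0.34 V.
k_p = μ_pC_ox · (W/L) = 6.16 mA/V².
Assume saturation: I_D = ½ k_p V_ov² = 0.5 × 6.16 × 0.34² = 0.356 mA, giving V_SD = V_DD − I_D R_D = 2.43 − 0.356 × 3.79 = 1.08 V.
V_SD = 1.08 V ≥ V_ov = 0.34 V, confirming saturation.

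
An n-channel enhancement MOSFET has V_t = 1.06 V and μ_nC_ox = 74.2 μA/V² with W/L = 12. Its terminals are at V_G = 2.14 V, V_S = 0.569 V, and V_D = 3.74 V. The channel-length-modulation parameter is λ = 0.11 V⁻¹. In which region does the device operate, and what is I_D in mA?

Saturation; I_D = 0.157 mA

V_GS = V_G − V_S = 2.14 − 0.569 = 1.57 V; V_DS = V_D − V_S = 3.74 − 0.569 = 3.17 V.
k_n = μ_nC_ox · (W/L) = 0.8904 mA/V².
V_ov = V_GS − V_t = 1.57 − 1.06 = 0.511 V.
Since V_DS = 3.17 V ≥ V_ov = 0.511 V, the device is in saturation.
I_D = ½ k_n V_ov² (1 + λ V_DS) = 0.5 × 0.8904 × 0.511² × (1 + 0.11 × 3.17) = 0.157 mA.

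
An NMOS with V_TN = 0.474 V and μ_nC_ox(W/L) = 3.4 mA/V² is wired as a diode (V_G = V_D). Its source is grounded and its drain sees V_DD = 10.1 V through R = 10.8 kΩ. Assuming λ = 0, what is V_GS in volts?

With gate tied to drain, V_GS = V_DS ≥ V_GS − V_TN, so the device is in saturation.
KCL at the drain: ½ k_n (V_GS − V_TN)² = (V_DD − V_GS)/R.
Let x = V_GS − 0.474. Then 18.4 x² + x − 9.626 = 0, giving x = 0.697 V (positive root), so V_GS = 1.17 V.
I_D = (V_DD − V_GS)/R = (10.1 − 1.17) / 10.8 = 0.827 mA.

V_GS = 1.17 V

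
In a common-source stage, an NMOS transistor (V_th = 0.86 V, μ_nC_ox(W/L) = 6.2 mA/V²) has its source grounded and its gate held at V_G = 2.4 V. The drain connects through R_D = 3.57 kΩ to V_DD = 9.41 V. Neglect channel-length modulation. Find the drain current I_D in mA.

V_GS = V_G = 2.4 V, so V_ov = 2.4 − 0.86 = 1.54 V.
Assume saturation: I_D = ½ k_n V_ov² = 0.5 × 6.2 × 1.54² = 7.35 mA, giving V_DS = V_DD − I_D R_D = 9.41 − 7.35 × 3.57 = -16.8 V.
But -16.8 V < V_ov = 1.54 V, so the device is actually in triode.
In triode I_D = k_n[V_ov V_DS − ½ V_DS²] and I_D = (V_DD − V_DS)/R_D. Equating: 11.1 V_DS² − 35.09 V_DS + 9.41 = 0, giving V_DS = 0.296 V (the root below V_ov).
I_D = (9.41 − 0.296) / 3.57 = 2.55 mA.

I_D = 2.55 mA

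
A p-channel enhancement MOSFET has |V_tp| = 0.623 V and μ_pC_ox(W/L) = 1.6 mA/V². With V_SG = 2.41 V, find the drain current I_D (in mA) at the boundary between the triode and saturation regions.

At the boundary V_SD = V_ov = V_SG − |V_tp| = 2.41 − 0.623 = 1.79 V.
I_D = ½ k_p V_ov² = 0.5 × 1.6 × 1.79² = 2.55 mA.

I_D = 2.55 mA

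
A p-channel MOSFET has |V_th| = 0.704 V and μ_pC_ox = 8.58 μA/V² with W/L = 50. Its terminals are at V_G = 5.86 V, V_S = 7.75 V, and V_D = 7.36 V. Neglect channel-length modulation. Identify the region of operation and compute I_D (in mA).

V_SG = V_S − V_G = 7.75 − 5.86 = 1.89 V; V_SD = V_S − V_D = 7.75 − 7.36 = 0.39 V.
k_p = μ_pC_ox · (W/L) = 0.429 mA/V².
V_ov = V_SG − |V_th| = 1.89 − 0.704 = 1.19 V.
Since V_SD = 0.39 V < V_ov = 1.19 V, the device is in the triode region.
I_D = k_p [V_ov · V_SD − ½ V_SD²] = 0.429 × [1.19 × 0.39 − 0.5 × 0.39²] = 0.166 mA.

Triode; I_D = 0.166 mA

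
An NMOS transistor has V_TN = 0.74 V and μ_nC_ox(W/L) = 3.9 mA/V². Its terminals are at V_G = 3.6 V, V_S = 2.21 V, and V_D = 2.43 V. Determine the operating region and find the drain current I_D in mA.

Triode; I_D = 0.463 mA

V_GS = V_G − V_S = 3.6 − 2.21 = 1.39 V; V_DS = V_D − V_S = 2.43 − 2.21 = 0.22 V.
V_ov = V_GS − V_TN = 1.39 − 0.74 = 0.65 V.
Since V_DS = 0.22 V < V_ov = 0.65 V, the device is in the triode region.
I_D = k_n [V_ov · V_DS − ½ V_DS²] = 3.9 × [0.65 × 0.22 − 0.5 × 0.22²] = 0.463 mA.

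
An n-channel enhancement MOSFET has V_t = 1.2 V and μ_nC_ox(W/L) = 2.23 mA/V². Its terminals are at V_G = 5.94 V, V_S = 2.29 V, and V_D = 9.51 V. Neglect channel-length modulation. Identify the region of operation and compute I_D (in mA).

Saturation; I_D = 6.69 mA

V_GS = V_G − V_S = 5.94 − 2.29 = 3.65 V; V_DS = V_D − V_S = 9.51 − 2.29 = 7.22 V.
V_ov = V_GS − V_t = 3.65 − 1.2 = 2.45 V.
Since V_DS = 7.22 V ≥ V_ov = 2.45 V, the device is in saturation.
I_D = ½ k_n V_ov² = 0.5 × 2.23 × 2.45² = 6.69 mA.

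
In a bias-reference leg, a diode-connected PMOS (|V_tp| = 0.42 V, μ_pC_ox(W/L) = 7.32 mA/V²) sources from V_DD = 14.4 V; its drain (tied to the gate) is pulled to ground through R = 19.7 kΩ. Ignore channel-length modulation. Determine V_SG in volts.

With gate tied to drain, V_SG = V_SD ≥ V_SG − |V_tp|, so the device is in saturation.
KCL at the drain: ½ k_p (V_SG − |V_tp|)² = (V_DD − V_SG)/R.
Let x = V_SG − 0.42. Then 72.1 x² + x − 13.98 = 0, giving x = 0.433 V (positive root), so V_SG = 0.853 V.
I_D = (V_DD − V_SG)/R = (14.4 − 0.853) / 19.7 = 0.688 mA.

V_SG = 0.853 V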